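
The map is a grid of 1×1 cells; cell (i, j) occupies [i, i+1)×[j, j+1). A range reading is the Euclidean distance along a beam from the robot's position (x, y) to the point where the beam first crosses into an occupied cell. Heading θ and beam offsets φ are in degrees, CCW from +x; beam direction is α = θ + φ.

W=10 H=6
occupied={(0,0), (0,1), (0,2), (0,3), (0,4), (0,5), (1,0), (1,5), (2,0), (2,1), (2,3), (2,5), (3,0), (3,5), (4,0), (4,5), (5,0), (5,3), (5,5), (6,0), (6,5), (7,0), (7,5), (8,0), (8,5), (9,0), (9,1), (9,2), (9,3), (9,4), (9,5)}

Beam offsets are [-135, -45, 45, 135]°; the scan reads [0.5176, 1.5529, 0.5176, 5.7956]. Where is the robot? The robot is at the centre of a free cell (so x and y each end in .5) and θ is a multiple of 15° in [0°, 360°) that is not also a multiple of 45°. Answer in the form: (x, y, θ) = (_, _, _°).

The pose lattice has 29·16 = 464 candidates. Test each by forward raycasting.
  (5.5, 4.5, 150°): beam 1 = 1.9319 ≠ 0.5176 ✗
  (6.5, 4.5, 255°): beam 1 = 0.5774 ≠ 0.5176 ✗
  (5.5, 2.5, 285°): beam 1 = 2.8868 ≠ 0.5176 ✗
  …
  (2.5, 2.5, 210°): r_1=0.5176, r_2=1.5529, r_3=0.5176, r_4=5.7956 — all match ✓
No second candidate reproduces the full scan.

(x, y, θ) = (2.5, 2.5, 210°)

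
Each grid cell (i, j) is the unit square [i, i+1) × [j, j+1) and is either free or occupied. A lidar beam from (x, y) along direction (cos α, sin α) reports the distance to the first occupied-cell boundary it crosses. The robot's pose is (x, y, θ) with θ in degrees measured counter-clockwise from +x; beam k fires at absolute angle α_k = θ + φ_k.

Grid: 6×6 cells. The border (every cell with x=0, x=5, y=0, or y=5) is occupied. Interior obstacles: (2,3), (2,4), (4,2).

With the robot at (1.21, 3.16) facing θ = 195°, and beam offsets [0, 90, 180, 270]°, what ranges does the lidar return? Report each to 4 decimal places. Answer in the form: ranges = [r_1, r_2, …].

ranges = [0.2174, 2.2362, 0.8179, 0.8114]

beam 1: φ=0°, α=195°
  cosα=-0.9659 sinα=-0.2588 | (1,3) | tMaxX 0.2174 tMaxY 0.6182 | tΔX 1.0353 tΔY 3.8637
    t=0.2174 [x] (0,3) — stop
  → r_1 = 0.2174
beam 2: φ=90°, α=285°
  cosα=0.2588 sinα=-0.9659 | (1,3) | tMaxX 3.0523 tMaxY 0.1656 | tΔX 3.8637 tΔY 1.0353
    t=0.1656 [y] (1,2)
    t=1.2009 [y] (1,1)
    t=2.2362 [y] (1,0) — stop
  → r_2 = 2.2362
beam 3: φ=180°, α=15°
  cosα=0.9659 sinα=0.2588 | (1,3) | tMaxX 0.8179 tMaxY 3.2455 | tΔX 1.0353 tΔY 3.8637
    t=0.8179 [x] (2,3) — stop
  → r_3 = 0.8179
beam 4: φ=270°, α=105°
  cosα=-0.2588 sinα=0.9659 | (1,3) | tMaxX 0.8114 tMaxY 0.8696 | tΔX 3.8637 tΔY 1.0353
    t=0.8114 [x] (0,3) — stop
  → r_4 = 0.8114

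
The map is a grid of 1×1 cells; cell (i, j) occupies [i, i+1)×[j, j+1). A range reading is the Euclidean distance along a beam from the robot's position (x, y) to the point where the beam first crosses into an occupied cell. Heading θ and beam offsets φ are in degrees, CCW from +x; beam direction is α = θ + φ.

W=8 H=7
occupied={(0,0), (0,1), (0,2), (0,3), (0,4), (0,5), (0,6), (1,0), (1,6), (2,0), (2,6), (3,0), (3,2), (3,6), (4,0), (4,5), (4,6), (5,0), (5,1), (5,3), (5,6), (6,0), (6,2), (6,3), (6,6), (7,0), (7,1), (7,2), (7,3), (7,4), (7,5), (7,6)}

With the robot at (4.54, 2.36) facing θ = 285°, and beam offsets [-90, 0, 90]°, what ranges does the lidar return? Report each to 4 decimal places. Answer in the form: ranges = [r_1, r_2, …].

ranges = [0.5590, 1.4080, 1.5115]

beam 1: φ=-90°, α=195°
  d=(-0.9659,-0.2588)  start (4,2)  tX=0.5590 tY=1.3909  stride 1/|dx|=1.0353 1/|dy|=3.8637
    cross x-line → (3,2), t=0.5590 (wall)
  → r_1 = 0.5590
beam 2: φ=0°, α=285°
  d=(0.2588,-0.9659)  start (4,2)  tX=1.7773 tY=0.3727  stride 1/|dx|=3.8637 1/|dy|=1.0353
    cross y-line → (4,1), t=0.3727
    cross y-line → (4,0), t=1.4080 (wall)
  → r_2 = 1.4080
beam 3: φ=90°, α=15°
  d=(0.9659,0.2588)  start (4,2)  tX=0.4762 tY=2.4728  stride 1/|dx|=1.0353 1/|dy|=3.8637
    cross x-line → (5,2), t=0.4762
    cross x-line → (6,2), t=1.5115 (wall)
  → r_3 = 1.5115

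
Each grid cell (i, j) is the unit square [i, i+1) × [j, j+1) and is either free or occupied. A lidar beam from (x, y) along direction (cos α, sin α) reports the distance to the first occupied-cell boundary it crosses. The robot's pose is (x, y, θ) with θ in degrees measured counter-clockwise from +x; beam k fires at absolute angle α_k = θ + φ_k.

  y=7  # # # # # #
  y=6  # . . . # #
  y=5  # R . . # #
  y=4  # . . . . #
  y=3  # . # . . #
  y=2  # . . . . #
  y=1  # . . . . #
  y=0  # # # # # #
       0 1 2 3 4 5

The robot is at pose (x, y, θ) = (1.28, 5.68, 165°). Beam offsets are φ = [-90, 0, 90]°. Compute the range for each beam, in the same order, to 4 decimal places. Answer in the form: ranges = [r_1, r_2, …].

beam 1: φ=-90°, α=75°
  cosα=0.2588 sinα=0.9659 | (1,5) | tMaxX 2.7819 tMaxY 0.3313 | tΔX 3.8637 tΔY 1.0353
    t=0.3313 [y] (1,6)
    t=1.3666 [y] (1,7) — stop
  → r_1 = 1.3666
beam 2: φ=0°, α=165°
  cosα=-0.9659 sinα=0.2588 | (1,5) | tMaxX 0.2899 tMaxY 1.2364 | tΔX 1.0353 tΔY 3.8637
    t=0.2899 [x] (0,5) — stop
  → r_2 = 0.2899
beam 3: φ=90°, α=255°
  cosα=-0.2588 sinα=-0.9659 | (1,5) | tMaxX 1.0818 tMaxY 0.7040 | tΔX 3.8637 tΔY 1.0353
    t=0.7040 [y] (1,4)
    t=1.0818 [x] (0,4) — stop
  → r_3 = 1.0818

ranges = [1.3666, 0.2899, 1.0818]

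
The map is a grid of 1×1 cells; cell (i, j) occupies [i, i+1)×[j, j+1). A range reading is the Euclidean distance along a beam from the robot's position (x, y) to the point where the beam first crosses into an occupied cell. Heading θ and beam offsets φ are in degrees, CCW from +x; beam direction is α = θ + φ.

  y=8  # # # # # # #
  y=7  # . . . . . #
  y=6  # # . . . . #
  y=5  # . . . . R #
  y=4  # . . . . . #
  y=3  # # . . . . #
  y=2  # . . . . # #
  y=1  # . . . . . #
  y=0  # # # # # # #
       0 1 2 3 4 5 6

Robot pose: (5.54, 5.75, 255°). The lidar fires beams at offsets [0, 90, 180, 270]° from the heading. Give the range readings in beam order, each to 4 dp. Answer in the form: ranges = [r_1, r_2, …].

beam 1: φ=0°, α=255°
  direction (-0.2588, -0.9659); cell (5,5); t to first gridline: x 2.0864, y 0.7765 (then +3.8637 / +1.0353)
    (5,4) via y @ 0.7765
    (5,3) via y @ 1.8117
    (4,3) via x @ 2.0864
    (4,2) via y @ 2.8470
    (4,1) via y @ 3.8823
    (4,0) via y @ 4.9176  # hit
  → r_1 = 4.9176
beam 2: φ=90°, α=345°
  direction (0.9659, -0.2588); cell (5,5); t to first gridline: x 0.4762, y 2.8978 (then +1.0353 / +3.8637)
    (6,5) via x @ 0.4762  # hit
  → r_2 = 0.4762
beam 3: φ=180°, α=75°
  direction (0.2588, 0.9659); cell (5,5); t to first gridline: x 1.7773, y 0.2588 (then +3.8637 / +1.0353)
    (5,6) via y @ 0.2588
    (5,7) via y @ 1.2941
    (6,7) via x @ 1.7773  # hit
  → r_3 = 1.7773
beam 4: φ=270°, α=165°
  direction (-0.9659, 0.2588); cell (5,5); t to first gridline: x 0.5590, y 0.9659 (then +1.0353 / +3.8637)
    (4,5) via x @ 0.5590
    (4,6) via y @ 0.9659
    (3,6) via x @ 1.5943
    (2,6) via x @ 2.6296
    (1,6) via x @ 3.6649  # hit
  → r_4 = 3.6649

ranges = [4.9176, 0.4762, 1.7773, 3.6649]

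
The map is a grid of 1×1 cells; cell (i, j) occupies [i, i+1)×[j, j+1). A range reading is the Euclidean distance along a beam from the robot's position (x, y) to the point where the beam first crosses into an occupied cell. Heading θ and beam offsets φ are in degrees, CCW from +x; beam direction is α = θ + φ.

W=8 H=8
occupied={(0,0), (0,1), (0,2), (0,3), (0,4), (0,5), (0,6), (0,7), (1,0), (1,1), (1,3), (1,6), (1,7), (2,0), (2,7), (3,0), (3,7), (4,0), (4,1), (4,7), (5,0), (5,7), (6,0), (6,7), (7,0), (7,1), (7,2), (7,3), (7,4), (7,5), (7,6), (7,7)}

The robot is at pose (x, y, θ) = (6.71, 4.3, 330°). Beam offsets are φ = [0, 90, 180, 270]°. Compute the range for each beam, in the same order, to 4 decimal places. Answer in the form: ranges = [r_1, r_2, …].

beam 1: φ=0°, α=330°
  dir = (cos 330°, sin 330°) = (0.8660, -0.5000); from cell (6,4)
  next x-line at t=0.3349, next y-line at t=0.6000; Δt_x=1.1547, Δt_y=2.0000
    x: enter (7,4) at t=0.3349 ← occupied
  → r_1 = 0.3349
beam 2: φ=90°, α=60°
  dir = (cos 60°, sin 60°) = (0.5000, 0.8660); from cell (6,4)
  next x-line at t=0.5800, next y-line at t=0.8083; Δt_x=2.0000, Δt_y=1.1547
    x: enter (7,4) at t=0.5800 ← occupied
  → r_2 = 0.5800
beam 3: φ=180°, α=150°
  dir = (cos 150°, sin 150°) = (-0.8660, 0.5000); from cell (6,4)
  next x-line at t=0.8198, next y-line at t=1.4000; Δt_x=1.1547, Δt_y=2.0000
    x: enter (5,4) at t=0.8198
    y: enter (5,5) at t=1.4000
    x: enter (4,5) at t=1.9745
    x: enter (3,5) at t=3.1292
    y: enter (3,6) at t=3.4000
    x: enter (2,6) at t=4.2839
    y: enter (2,7) at t=5.4000 ← occupied
  → r_3 = 5.4000
beam 4: φ=270°, α=240°
  dir = (cos 240°, sin 240°) = (-0.5000, -0.8660); from cell (6,4)
  next x-line at t=1.4200, next y-line at t=0.3464; Δt_x=2.0000, Δt_y=1.1547
    y: enter (6,3) at t=0.3464
    x: enter (5,3) at t=1.4200
    y: enter (5,2) at t=1.5011
    y: enter (5,1) at t=2.6558
    x: enter (4,1) at t=3.4200 ← occupied
  → r_4 = 3.4200

ranges = [0.3349, 0.5800, 5.4000, 3.4200]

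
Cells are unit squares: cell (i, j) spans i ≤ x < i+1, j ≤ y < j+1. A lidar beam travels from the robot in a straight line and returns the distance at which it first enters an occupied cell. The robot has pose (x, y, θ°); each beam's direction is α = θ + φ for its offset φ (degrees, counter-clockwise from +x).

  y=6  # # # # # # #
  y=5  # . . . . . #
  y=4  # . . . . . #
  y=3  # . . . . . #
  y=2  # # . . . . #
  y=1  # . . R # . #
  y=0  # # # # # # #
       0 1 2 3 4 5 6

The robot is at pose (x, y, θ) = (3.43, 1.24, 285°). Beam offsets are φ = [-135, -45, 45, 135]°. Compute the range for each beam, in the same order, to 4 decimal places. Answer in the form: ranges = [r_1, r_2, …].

ranges = [1.6512, 0.2771, 0.4800, 5.1400]

beam 1: φ=-135°, α=150°
  cosα=-0.8660 sinα=0.5000 | (3,1) | tMaxX 0.4965 tMaxY 1.5200 | tΔX 1.1547 tΔY 2.0000
    t=0.4965 [x] (2,1)
    t=1.5200 [y] (2,2)
    t=1.6512 [x] (1,2) — stop
  → r_1 = 1.6512
beam 2: φ=-45°, α=240°
  cosα=-0.5000 sinα=-0.8660 | (3,1) | tMaxX 0.8600 tMaxY 0.2771 | tΔX 2.0000 tΔY 1.1547
    t=0.2771 [y] (3,0) — stop
  → r_2 = 0.2771
beam 3: φ=45°, α=330°
  cosα=0.8660 sinα=-0.5000 | (3,1) | tMaxX 0.6582 tMaxY 0.4800 | tΔX 1.1547 tΔY 2.0000
    t=0.4800 [y] (3,0) — stop
  → r_3 = 0.4800
beam 4: φ=135°, α=60°
  cosα=0.5000 sinα=0.8660 | (3,1) | tMaxX 1.1400 tMaxY 0.8776 | tΔX 2.0000 tΔY 1.1547
    t=0.8776 [y] (3,2)
    t=1.1400 [x] (4,2)
    t=2.0323 [y] (4,3)
    t=3.1400 [x] (5,3)
    t=3.1870 [y] (5,4)
    t=4.3417 [y] (5,5)
    t=5.1400 [x] (6,5) — stop
  → r_4 = 5.1400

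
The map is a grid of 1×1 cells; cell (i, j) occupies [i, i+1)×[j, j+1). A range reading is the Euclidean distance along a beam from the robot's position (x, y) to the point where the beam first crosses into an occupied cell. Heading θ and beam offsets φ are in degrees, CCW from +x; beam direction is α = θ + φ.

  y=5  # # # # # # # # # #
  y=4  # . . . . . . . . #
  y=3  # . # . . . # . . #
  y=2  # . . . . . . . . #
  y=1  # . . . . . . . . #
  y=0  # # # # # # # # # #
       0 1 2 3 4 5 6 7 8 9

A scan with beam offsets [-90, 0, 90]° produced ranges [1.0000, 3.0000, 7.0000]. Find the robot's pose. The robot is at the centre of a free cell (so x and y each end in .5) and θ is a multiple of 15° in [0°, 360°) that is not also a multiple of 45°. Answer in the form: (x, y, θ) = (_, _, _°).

Candidates: 30 free-cell centres × 16 headings = 480 poses. Raycast each; keep the one whose scan matches to 4 dp.
  (2.5, 2.5, 285°): beam 1 = 1.5529 ≠ 1.0000 ✗
  (1.5, 3.5, 255°): beam 1 = 0.5176 ≠ 1.0000 ✗
  (6.5, 4.5, 150°): beam 1 = 0.5774 ≠ 1.0000 ✗
  …
  (7.5, 1.5, 60°): r_1=1.0000, r_2=3.0000, r_3=7.0000 — all match ✓
Unique over the lattice → pose = (7.5, 1.5, 60°).

(x, y, θ) = (7.5, 1.5, 60°)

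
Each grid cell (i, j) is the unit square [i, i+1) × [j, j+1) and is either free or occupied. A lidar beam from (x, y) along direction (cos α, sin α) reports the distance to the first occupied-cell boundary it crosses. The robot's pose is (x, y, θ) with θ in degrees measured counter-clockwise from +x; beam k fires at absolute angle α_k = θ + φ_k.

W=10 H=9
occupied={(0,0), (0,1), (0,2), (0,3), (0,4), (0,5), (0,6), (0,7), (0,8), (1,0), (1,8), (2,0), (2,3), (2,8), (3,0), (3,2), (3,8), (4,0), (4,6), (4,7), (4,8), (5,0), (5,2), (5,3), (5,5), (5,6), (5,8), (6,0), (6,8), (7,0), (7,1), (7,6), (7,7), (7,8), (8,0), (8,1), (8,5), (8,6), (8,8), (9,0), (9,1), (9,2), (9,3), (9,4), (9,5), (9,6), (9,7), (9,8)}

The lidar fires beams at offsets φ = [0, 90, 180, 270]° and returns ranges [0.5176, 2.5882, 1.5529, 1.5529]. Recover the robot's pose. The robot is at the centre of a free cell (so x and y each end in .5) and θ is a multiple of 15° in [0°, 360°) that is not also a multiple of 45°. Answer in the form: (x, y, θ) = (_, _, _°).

Candidates: 42 free-cell centres × 16 headings = 672 poses. Raycast each; keep the one whose scan matches to 4 dp.
  (2.5, 6.5, 165°): beam 1 = 1.5529 ≠ 0.5176 ✗
  (6.5, 5.5, 240°): beam 1 = 1.7321 ≠ 0.5176 ✗
  (2.5, 7.5, 75°): beam 2 = 1.5529 ≠ 2.5882 ✗
  …
  (2.5, 1.5, 285°): r_1=0.5176, r_2=2.5882, r_3=1.5529, r_4=1.5529 — all match ✓
Only this pose fits every beam.

(x, y, θ) = (2.5, 1.5, 285°)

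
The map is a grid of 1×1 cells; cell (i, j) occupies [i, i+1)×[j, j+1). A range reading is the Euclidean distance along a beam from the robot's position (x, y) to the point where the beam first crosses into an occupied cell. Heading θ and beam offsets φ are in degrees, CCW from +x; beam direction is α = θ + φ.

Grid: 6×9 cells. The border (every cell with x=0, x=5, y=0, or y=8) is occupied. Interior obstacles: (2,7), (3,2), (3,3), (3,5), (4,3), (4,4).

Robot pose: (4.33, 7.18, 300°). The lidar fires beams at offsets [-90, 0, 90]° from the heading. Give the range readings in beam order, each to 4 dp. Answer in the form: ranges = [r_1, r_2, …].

ranges = [3.8452, 1.3400, 0.7736]

beam 1: φ=-90°, α=210°
  dir = (cos 210°, sin 210°) = (-0.8660, -0.5000); from cell (4,7)
  next x-line at t=0.3811, next y-line at t=0.3600; Δt_x=1.1547, Δt_y=2.0000
    y: enter (4,6) at t=0.3600
    x: enter (3,6) at t=0.3811
    x: enter (2,6) at t=1.5358
    y: enter (2,5) at t=2.3600
    x: enter (1,5) at t=2.6905
    x: enter (0,5) at t=3.8452 ← occupied
  → r_1 = 3.8452
beam 2: φ=0°, α=300°
  dir = (cos 300°, sin 300°) = (0.5000, -0.8660); from cell (4,7)
  next x-line at t=1.3400, next y-line at t=0.2078; Δt_x=2.0000, Δt_y=1.1547
    y: enter (4,6) at t=0.2078
    x: enter (5,6) at t=1.3400 ← occupied
  → r_2 = 1.3400
beam 3: φ=90°, α=30°
  dir = (cos 30°, sin 30°) = (0.8660, 0.5000); from cell (4,7)
  next x-line at t=0.7736, next y-line at t=1.6400; Δt_x=1.1547, Δt_y=2.0000
    x: enter (5,7) at t=0.7736 ← occupied
  → r_3 = 0.7736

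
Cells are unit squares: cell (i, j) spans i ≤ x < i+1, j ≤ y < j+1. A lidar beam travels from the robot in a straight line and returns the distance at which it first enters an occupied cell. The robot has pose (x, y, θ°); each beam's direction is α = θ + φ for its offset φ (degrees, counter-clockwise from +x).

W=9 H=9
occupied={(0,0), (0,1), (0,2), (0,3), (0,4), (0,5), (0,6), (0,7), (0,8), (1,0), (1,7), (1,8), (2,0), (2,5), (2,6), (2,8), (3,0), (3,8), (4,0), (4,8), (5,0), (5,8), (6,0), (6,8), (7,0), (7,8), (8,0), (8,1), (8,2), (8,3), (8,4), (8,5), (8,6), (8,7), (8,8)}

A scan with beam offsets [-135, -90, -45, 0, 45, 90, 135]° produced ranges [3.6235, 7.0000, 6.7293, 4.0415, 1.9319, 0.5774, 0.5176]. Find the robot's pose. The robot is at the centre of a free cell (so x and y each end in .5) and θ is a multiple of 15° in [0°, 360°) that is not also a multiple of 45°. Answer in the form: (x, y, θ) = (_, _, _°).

(x, y, θ) = (4.5, 1.5, 150°)

Candidates: 46 free-cell centres × 16 headings = 736 poses. Raycast each; keep the one whose scan matches to 4 dp.
  (7.5, 3.5, 210°): beam 1 = 1.9319 ≠ 3.6235 ✗
  (7.5, 1.5, 75°): beam 1 = 0.5774 ≠ 3.6235 ✗
  (3.5, 6.5, 300°): beam 1 = 0.5176 ≠ 3.6235 ✗
  …
  (4.5, 1.5, 150°): r_1=3.6235, r_2=7.0000, r_3=6.7293, r_4=4.0415, r_5=1.9319, r_6=0.5774, r_7=0.5176 — all match ✓
Only this pose fits every beam.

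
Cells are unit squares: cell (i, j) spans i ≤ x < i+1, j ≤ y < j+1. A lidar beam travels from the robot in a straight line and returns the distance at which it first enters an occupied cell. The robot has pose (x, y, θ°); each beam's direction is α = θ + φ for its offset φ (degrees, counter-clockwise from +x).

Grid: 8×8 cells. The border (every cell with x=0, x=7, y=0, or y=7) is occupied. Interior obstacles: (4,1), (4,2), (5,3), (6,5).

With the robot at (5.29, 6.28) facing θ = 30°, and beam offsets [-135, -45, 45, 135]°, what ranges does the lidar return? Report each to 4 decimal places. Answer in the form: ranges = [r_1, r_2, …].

beam 1: φ=-135°, α=255°
  d=(-0.2588,-0.9659)  start (5,6)  tX=1.1205 tY=0.2899  stride 1/|dx|=3.8637 1/|dy|=1.0353
    cross y-line → (5,5), t=0.2899
    cross x-line → (4,5), t=1.1205
    cross y-line → (4,4), t=1.3252
    cross y-line → (4,3), t=2.3604
    cross y-line → (4,2), t=3.3957 (wall)
  → r_1 = 3.3957
beam 2: φ=-45°, α=345°
  d=(0.9659,-0.2588)  start (5,6)  tX=0.7350 tY=1.0818  stride 1/|dx|=1.0353 1/|dy|=3.8637
    cross x-line → (6,6), t=0.7350
    cross y-line → (6,5), t=1.0818 (wall)
  → r_2 = 1.0818
beam 3: φ=45°, α=75°
  d=(0.2588,0.9659)  start (5,6)  tX=2.7432 tY=0.7454  stride 1/|dx|=3.8637 1/|dy|=1.0353
    cross y-line → (5,7), t=0.7454 (wall)
  → r_3 = 0.7454
beam 4: φ=135°, α=165°
  d=(-0.9659,0.2588)  start (5,6)  tX=0.3002 tY=2.7819  stride 1/|dx|=1.0353 1/|dy|=3.8637
    cross x-line → (4,6), t=0.3002
    cross x-line → (3,6), t=1.3355
    cross x-line → (2,6), t=2.3708
    cross y-line → (2,7), t=2.7819 (wall)
  → r_4 = 2.7819

ranges = [3.3957, 1.0818, 0.7454, 2.7819]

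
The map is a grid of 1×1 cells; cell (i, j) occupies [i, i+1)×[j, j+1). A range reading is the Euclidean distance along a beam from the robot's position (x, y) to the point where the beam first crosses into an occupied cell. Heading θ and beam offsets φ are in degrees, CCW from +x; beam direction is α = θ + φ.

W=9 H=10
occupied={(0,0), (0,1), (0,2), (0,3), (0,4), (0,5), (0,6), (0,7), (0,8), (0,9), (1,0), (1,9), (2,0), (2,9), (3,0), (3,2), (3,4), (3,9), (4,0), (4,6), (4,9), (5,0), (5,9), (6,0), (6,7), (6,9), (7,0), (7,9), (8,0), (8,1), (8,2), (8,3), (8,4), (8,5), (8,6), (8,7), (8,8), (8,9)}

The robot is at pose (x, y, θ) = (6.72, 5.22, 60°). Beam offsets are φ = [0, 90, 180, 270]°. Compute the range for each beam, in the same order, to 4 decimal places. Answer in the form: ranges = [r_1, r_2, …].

beam 1: φ=0°, α=60°
  dir = (cos 60°, sin 60°) = (0.5000, 0.8660); from cell (6,5)
  next x-line at t=0.5600, next y-line at t=0.9007; Δt_x=2.0000, Δt_y=1.1547
    x: enter (7,5) at t=0.5600
    y: enter (7,6) at t=0.9007
    y: enter (7,7) at t=2.0554
    x: enter (8,7) at t=2.5600 ← occupied
  → r_1 = 2.5600
beam 2: φ=90°, α=150°
  dir = (cos 150°, sin 150°) = (-0.8660, 0.5000); from cell (6,5)
  next x-line at t=0.8314, next y-line at t=1.5600; Δt_x=1.1547, Δt_y=2.0000
    x: enter (5,5) at t=0.8314
    y: enter (5,6) at t=1.5600
    x: enter (4,6) at t=1.9861 ← occupied
  → r_2 = 1.9861
beam 3: φ=180°, α=240°
  dir = (cos 240°, sin 240°) = (-0.5000, -0.8660); from cell (6,5)
  next x-line at t=1.4400, next y-line at t=0.2540; Δt_x=2.0000, Δt_y=1.1547
    y: enter (6,4) at t=0.2540
    y: enter (6,3) at t=1.4087
    x: enter (5,3) at t=1.4400
    y: enter (5,2) at t=2.5634
    x: enter (4,2) at t=3.4400
    y: enter (4,1) at t=3.7181
    y: enter (4,0) at t=4.8728 ← occupied
  → r_3 = 4.8728
beam 4: φ=270°, α=330°
  dir = (cos 330°, sin 330°) = (0.8660, -0.5000); from cell (6,5)
  next x-line at t=0.3233, next y-line at t=0.4400; Δt_x=1.1547, Δt_y=2.0000
    x: enter (7,5) at t=0.3233
    y: enter (7,4) at t=0.4400
    x: enter (8,4) at t=1.4780 ← occupied
  → r_4 = 1.4780

ranges = [2.5600, 1.9861, 4.8728, 1.4780]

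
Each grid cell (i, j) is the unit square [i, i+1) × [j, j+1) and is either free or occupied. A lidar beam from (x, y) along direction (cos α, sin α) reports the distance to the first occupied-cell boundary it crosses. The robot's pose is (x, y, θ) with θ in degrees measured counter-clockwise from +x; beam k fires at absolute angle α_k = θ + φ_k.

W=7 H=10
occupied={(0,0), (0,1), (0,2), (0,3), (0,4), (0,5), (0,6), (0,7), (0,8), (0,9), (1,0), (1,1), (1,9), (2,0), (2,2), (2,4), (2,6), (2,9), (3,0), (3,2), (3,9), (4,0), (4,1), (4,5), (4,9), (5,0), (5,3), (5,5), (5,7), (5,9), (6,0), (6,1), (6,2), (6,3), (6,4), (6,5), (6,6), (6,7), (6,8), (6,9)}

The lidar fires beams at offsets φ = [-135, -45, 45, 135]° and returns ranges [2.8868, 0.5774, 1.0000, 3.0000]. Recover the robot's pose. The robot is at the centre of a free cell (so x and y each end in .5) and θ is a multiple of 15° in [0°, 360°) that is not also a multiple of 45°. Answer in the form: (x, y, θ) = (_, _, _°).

Candidates: 30 free-cell centres × 16 headings = 480 poses. Raycast each; keep the one whose scan matches to 4 dp.
  (1.5, 2.5, 105°): beam 1 = 0.5774 ≠ 2.8868 ✗
  (3.5, 7.5, 300°): beam 1 = 2.5882 ≠ 2.8868 ✗
  (3.5, 6.5, 75°): beam 1 = 1.0000 ≠ 2.8868 ✗
  …
  (2.5, 8.5, 105°): r_1=2.8868, r_2=0.5774, r_3=1.0000, r_4=3.0000 — all match ✓
No second candidate reproduces the full scan.

(x, y, θ) = (2.5, 8.5, 105°)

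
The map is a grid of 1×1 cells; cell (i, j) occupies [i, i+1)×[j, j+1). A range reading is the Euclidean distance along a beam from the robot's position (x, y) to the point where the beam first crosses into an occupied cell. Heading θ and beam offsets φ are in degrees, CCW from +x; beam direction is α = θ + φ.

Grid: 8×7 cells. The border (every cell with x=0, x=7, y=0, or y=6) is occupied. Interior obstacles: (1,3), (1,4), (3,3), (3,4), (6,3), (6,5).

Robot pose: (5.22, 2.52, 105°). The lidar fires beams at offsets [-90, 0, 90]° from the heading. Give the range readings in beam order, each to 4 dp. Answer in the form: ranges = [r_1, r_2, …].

beam 1: φ=-90°, α=15°
  cosα=0.9659 sinα=0.2588 | (5,2) | tMaxX 0.8075 tMaxY 1.8546 | tΔX 1.0353 tΔY 3.8637
    t=0.8075 [x] (6,2)
    t=1.8428 [x] (7,2) — stop
  → r_1 = 1.8428
beam 2: φ=0°, α=105°
  cosα=-0.2588 sinα=0.9659 | (5,2) | tMaxX 0.8500 tMaxY 0.4969 | tΔX 3.8637 tΔY 1.0353
    t=0.4969 [y] (5,3)
    t=0.8500 [x] (4,3)
    t=1.5322 [y] (4,4)
    t=2.5675 [y] (4,5)
    t=3.6028 [y] (4,6) — stop
  → r_2 = 3.6028
beam 3: φ=90°, α=195°
  cosα=-0.9659 sinα=-0.2588 | (5,2) | tMaxX 0.2278 tMaxY 2.0091 | tΔX 1.0353 tΔY 3.8637
    t=0.2278 [x] (4,2)
    t=1.2630 [x] (3,2)
    t=2.0091 [y] (3,1)
    t=2.2983 [x] (2,1)
    t=3.3336 [x] (1,1)
    t=4.3689 [x] (0,1) — stop
  → r_3 = 4.3689

ranges = [1.8428, 3.6028, 4.3689]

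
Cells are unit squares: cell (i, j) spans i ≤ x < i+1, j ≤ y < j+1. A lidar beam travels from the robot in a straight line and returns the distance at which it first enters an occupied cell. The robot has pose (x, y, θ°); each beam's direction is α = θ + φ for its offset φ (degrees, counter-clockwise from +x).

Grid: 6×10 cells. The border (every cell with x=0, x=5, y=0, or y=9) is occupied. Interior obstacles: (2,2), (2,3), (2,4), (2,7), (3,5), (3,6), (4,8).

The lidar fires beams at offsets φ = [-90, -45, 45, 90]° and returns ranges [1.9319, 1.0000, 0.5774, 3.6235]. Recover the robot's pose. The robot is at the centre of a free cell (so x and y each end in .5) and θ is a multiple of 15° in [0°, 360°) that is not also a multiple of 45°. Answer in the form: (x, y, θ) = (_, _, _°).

(x, y, θ) = (1.5, 3.5, 345°)

The pose lattice has 25·16 = 400 candidates. Test each by forward raycasting.
  (1.5, 1.5, 195°): beam 2 = 0.5774 ≠ 1.0000 ✗
  (2.5, 6.5, 150°): beam 1 = 0.5774 ≠ 1.9319 ✗
  (4.5, 6.5, 345°): beam 1 = 5.6940 ≠ 1.9319 ✗
  (1.5, 3.5, 60°): beam 1 = 0.5774 ≠ 1.9319 ✗
  …
  (1.5, 3.5, 345°): r_1=1.9319, r_2=1.0000, r_3=0.5774, r_4=3.6235 — all match ✓
Only this pose fits every beam.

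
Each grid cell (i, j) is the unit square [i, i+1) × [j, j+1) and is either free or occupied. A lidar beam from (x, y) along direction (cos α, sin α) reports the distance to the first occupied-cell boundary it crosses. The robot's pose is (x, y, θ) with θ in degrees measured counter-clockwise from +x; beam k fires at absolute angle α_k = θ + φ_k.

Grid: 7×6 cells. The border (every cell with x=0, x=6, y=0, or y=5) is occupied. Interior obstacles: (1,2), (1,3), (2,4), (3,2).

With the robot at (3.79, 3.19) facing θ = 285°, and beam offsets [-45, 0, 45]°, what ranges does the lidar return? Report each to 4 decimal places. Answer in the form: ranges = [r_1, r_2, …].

ranges = [0.2194, 0.1967, 2.5519]

beam 1: φ=-45°, α=240°
  d=(-0.5000,-0.8660)  start (3,3)  tX=1.5800 tY=0.2194  stride 1/|dx|=2.0000 1/|dy|=1.1547
    cross y-line → (3,2), t=0.2194 (wall)
  → r_1 = 0.2194
beam 2: φ=0°, α=285°
  d=(0.2588,-0.9659)  start (3,3)  tX=0.8114 tY=0.1967  stride 1/|dx|=3.8637 1/|dy|=1.0353
    cross y-line → (3,2), t=0.1967 (wall)
  → r_2 = 0.1967
beam 3: φ=45°, α=330°
  d=(0.8660,-0.5000)  start (3,3)  tX=0.2425 tY=0.3800  stride 1/|dx|=1.1547 1/|dy|=2.0000
    cross x-line → (4,3), t=0.2425
    cross y-line → (4,2), t=0.3800
    cross x-line → (5,2), t=1.3972
    cross y-line → (5,1), t=2.3800
    cross x-line → (6,1), t=2.5519 (wall)
  → r_3 = 2.5519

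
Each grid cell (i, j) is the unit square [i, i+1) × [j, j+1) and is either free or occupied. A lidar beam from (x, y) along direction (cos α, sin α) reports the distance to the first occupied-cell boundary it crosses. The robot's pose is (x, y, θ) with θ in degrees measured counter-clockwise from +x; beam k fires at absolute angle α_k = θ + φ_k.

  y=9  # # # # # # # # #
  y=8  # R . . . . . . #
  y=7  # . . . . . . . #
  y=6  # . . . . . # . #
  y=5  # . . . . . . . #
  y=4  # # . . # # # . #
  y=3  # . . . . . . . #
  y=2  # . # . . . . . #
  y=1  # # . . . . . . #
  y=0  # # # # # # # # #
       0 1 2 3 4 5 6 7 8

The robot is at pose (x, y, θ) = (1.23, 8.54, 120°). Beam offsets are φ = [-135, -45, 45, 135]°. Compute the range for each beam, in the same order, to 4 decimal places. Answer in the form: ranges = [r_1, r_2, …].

beam 1: φ=-135°, α=345°
  d=(0.9659,-0.2588)  start (1,8)  tX=0.7972 tY=2.0864  stride 1/|dx|=1.0353 1/|dy|=3.8637
    cross x-line → (2,8), t=0.7972
    cross x-line → (3,8), t=1.8324
    cross y-line → (3,7), t=2.0864
    cross x-line → (4,7), t=2.8677
    cross x-line → (5,7), t=3.9030
    cross x-line → (6,7), t=4.9383
    cross y-line → (6,6), t=5.9501 (wall)
  → r_1 = 5.9501
beam 2: φ=-45°, α=75°
  d=(0.2588,0.9659)  start (1,8)  tX=2.9751 tY=0.4762  stride 1/|dx|=3.8637 1/|dy|=1.0353
    cross y-line → (1,9), t=0.4762 (wall)
  → r_2 = 0.4762
beam 3: φ=45°, α=165°
  d=(-0.9659,0.2588)  start (1,8)  tX=0.2381 tY=1.7773  stride 1/|dx|=1.0353 1/|dy|=3.8637
    cross x-line → (0,8), t=0.2381 (wall)
  → r_3 = 0.2381
beam 4: φ=135°, α=255°
  d=(-0.2588,-0.9659)  start (1,8)  tX=0.8887 tY=0.5590  stride 1/|dx|=3.8637 1/|dy|=1.0353
    cross y-line → (1,7), t=0.5590
    cross x-line → (0,7), t=0.8887 (wall)
  → r_4 = 0.8887

ranges = [5.9501, 0.4762, 0.2381, 0.8887]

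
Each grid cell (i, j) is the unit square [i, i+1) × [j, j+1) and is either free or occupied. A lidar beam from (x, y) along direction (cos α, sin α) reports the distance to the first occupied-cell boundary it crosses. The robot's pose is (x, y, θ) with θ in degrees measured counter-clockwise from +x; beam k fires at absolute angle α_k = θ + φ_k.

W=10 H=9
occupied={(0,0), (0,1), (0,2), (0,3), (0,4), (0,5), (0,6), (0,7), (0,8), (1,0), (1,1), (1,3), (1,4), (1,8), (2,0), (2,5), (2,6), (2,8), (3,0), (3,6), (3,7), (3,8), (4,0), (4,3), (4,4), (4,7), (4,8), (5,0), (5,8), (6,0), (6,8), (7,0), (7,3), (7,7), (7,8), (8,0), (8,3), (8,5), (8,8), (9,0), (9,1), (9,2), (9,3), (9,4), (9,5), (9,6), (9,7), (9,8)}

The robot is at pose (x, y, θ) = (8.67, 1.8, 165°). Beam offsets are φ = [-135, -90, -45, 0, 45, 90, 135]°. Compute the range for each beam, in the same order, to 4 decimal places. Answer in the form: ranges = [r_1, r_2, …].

ranges = [0.3811, 1.2423, 1.3856, 4.6364, 1.6000, 0.8282, 0.6600]

beam 1: φ=-135°, α=30°
  cosα=0.8660 sinα=0.5000 | (8,1) | tMaxX 0.3811 tMaxY 0.4000 | tΔX 1.1547 tΔY 2.0000
    t=0.3811 [x] (9,1) — stop
  → r_1 = 0.3811
beam 2: φ=-90°, α=75°
  cosα=0.2588 sinα=0.9659 | (8,1) | tMaxX 1.2750 tMaxY 0.2071 | tΔX 3.8637 tΔY 1.0353
    t=0.2071 [y] (8,2)
    t=1.2423 [y] (8,3) — stop
  → r_2 = 1.2423
beam 3: φ=-45°, α=120°
  cosα=-0.5000 sinα=0.8660 | (8,1) | tMaxX 1.3400 tMaxY 0.2309 | tΔX 2.0000 tΔY 1.1547
    t=0.2309 [y] (8,2)
    t=1.3400 [x] (7,2)
    t=1.3856 [y] (7,3) — stop
  → r_3 = 1.3856
beam 4: φ=0°, α=165°
  cosα=-0.9659 sinα=0.2588 | (8,1) | tMaxX 0.6936 tMaxY 0.7727 | tΔX 1.0353 tΔY 3.8637
    t=0.6936 [x] (7,1)
    t=0.7727 [y] (7,2)
    t=1.7289 [x] (6,2)
    t=2.7642 [x] (5,2)
    t=3.7995 [x] (4,2)
    t=4.6364 [y] (4,3) — stop
  → r_4 = 4.6364
beam 5: φ=45°, α=210°
  cosα=-0.8660 sinα=-0.5000 | (8,1) | tMaxX 0.7736 tMaxY 1.6000 | tΔX 1.1547 tΔY 2.0000
    t=0.7736 [x] (7,1)
    t=1.6000 [y] (7,0) — stop
  → r_5 = 1.6000
beam 6: φ=90°, α=255°
  cosα=-0.2588 sinα=-0.9659 | (8,1) | tMaxX 2.5887 tMaxY 0.8282 | tΔX 3.8637 tΔY 1.0353
    t=0.8282 [y] (8,0) — stop
  → r_6 = 0.8282
beam 7: φ=135°, α=300°
  cosα=0.5000 sinα=-0.8660 | (8,1) | tMaxX 0.6600 tMaxY 0.9238 | tΔX 2.0000 tΔY 1.1547
    t=0.6600 [x] (9,1) — stop
  → r_7 = 0.6600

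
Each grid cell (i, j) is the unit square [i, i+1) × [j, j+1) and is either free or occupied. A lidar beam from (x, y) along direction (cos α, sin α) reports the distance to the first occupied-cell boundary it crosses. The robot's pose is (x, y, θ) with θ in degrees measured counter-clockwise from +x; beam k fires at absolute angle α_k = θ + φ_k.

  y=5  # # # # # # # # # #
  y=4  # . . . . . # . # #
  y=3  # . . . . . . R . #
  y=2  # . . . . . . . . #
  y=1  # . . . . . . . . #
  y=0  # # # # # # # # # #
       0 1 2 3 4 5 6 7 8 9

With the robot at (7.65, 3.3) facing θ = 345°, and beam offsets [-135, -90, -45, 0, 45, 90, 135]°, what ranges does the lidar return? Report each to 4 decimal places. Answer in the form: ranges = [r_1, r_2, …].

beam 1: φ=-135°, α=210°
  dir = (cos 210°, sin 210°) = (-0.8660, -0.5000); from cell (7,3)
  next x-line at t=0.7506, next y-line at t=0.6000; Δt_x=1.1547, Δt_y=2.0000
    y: enter (7,2) at t=0.6000
    x: enter (6,2) at t=0.7506
    x: enter (5,2) at t=1.9053
    y: enter (5,1) at t=2.6000
    x: enter (4,1) at t=3.0600
    x: enter (3,1) at t=4.2147
    y: enter (3,0) at t=4.6000 ← occupied
  → r_1 = 4.6000
beam 2: φ=-90°, α=255°
  dir = (cos 255°, sin 255°) = (-0.2588, -0.9659); from cell (7,3)
  next x-line at t=2.5114, next y-line at t=0.3106; Δt_x=3.8637, Δt_y=1.0353
    y: enter (7,2) at t=0.3106
    y: enter (7,1) at t=1.3459
    y: enter (7,0) at t=2.3811 ← occupied
  → r_2 = 2.3811
beam 3: φ=-45°, α=300°
  dir = (cos 300°, sin 300°) = (0.5000, -0.8660); from cell (7,3)
  next x-line at t=0.7000, next y-line at t=0.3464; Δt_x=2.0000, Δt_y=1.1547
    y: enter (7,2) at t=0.3464
    x: enter (8,2) at t=0.7000
    y: enter (8,1) at t=1.5011
    y: enter (8,0) at t=2.6558 ← occupied
  → r_3 = 2.6558
beam 4: φ=0°, α=345°
  dir = (cos 345°, sin 345°) = (0.9659, -0.2588); from cell (7,3)
  next x-line at t=0.3623, next y-line at t=1.1591; Δt_x=1.0353, Δt_y=3.8637
    x: enter (8,3) at t=0.3623
    y: enter (8,2) at t=1.1591
    x: enter (9,2) at t=1.3976 ← occupied
  → r_4 = 1.3976
beam 5: φ=45°, α=30°
  dir = (cos 30°, sin 30°) = (0.8660, 0.5000); from cell (7,3)
  next x-line at t=0.4041, next y-line at t=1.4000; Δt_x=1.1547, Δt_y=2.0000
    x: enter (8,3) at t=0.4041
    y: enter (8,4) at t=1.4000 ← occupied
  → r_5 = 1.4000
beam 6: φ=90°, α=75°
  dir = (cos 75°, sin 75°) = (0.2588, 0.9659); from cell (7,3)
  next x-line at t=1.3523, next y-line at t=0.7247; Δt_x=3.8637, Δt_y=1.0353
    y: enter (7,4) at t=0.7247
    x: enter (8,4) at t=1.3523 ← occupied
  → r_6 = 1.3523
beam 7: φ=135°, α=120°
  dir = (cos 120°, sin 120°) = (-0.5000, 0.8660); from cell (7,3)
  next x-line at t=1.3000, next y-line at t=0.8083; Δt_x=2.0000, Δt_y=1.1547
    y: enter (7,4) at t=0.8083
    x: enter (6,4) at t=1.3000 ← occupied
  → r_7 = 1.3000

ranges = [4.6000, 2.3811, 2.6558, 1.3976, 1.4000, 1.3523, 1.3000]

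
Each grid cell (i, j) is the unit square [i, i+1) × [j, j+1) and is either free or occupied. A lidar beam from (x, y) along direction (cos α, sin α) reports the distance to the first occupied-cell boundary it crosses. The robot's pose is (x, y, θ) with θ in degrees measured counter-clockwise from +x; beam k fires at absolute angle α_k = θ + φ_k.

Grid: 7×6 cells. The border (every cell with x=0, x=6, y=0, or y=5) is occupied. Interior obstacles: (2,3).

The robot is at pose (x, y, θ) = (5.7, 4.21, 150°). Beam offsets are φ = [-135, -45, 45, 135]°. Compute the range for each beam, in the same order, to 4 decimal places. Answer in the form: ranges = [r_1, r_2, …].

ranges = [0.3106, 0.8179, 2.7952, 1.1591]

beam 1: φ=-135°, α=15°
  cosα=0.9659 sinα=0.2588 | (5,4) | tMaxX 0.3106 tMaxY 3.0523 | tΔX 1.0353 tΔY 3.8637
    t=0.3106 [x] (6,4) — stop
  → r_1 = 0.3106
beam 2: φ=-45°, α=105°
  cosα=-0.2588 sinα=0.9659 | (5,4) | tMaxX 2.7046 tMaxY 0.8179 | tΔX 3.8637 tΔY 1.0353
    t=0.8179 [y] (5,5) — stop
  → r_2 = 0.8179
beam 3: φ=45°, α=195°
  cosα=-0.9659 sinα=-0.2588 | (5,4) | tMaxX 0.7247 tMaxY 0.8114 | tΔX 1.0353 tΔY 3.8637
    t=0.7247 [x] (4,4)
    t=0.8114 [y] (4,3)
    t=1.7600 [x] (3,3)
    t=2.7952 [x] (2,3) — stop
  → r_3 = 2.7952
beam 4: φ=135°, α=285°
  cosα=0.2588 sinα=-0.9659 | (5,4) | tMaxX 1.1591 tMaxY 0.2174 | tΔX 3.8637 tΔY 1.0353
    t=0.2174 [y] (5,3)
    t=1.1591 [x] (6,3) — stop
  → r_4 = 1.1591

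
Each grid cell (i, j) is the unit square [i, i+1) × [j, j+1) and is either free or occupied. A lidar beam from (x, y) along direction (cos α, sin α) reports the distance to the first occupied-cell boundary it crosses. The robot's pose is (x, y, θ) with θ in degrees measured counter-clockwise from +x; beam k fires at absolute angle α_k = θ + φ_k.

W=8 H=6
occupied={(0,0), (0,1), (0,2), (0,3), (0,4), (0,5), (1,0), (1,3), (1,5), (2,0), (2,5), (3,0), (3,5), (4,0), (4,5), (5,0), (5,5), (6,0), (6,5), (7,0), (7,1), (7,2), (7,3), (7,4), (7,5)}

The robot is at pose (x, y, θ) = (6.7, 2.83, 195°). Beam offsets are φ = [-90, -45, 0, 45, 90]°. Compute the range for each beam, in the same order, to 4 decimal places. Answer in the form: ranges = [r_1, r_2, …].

ranges = [2.2465, 4.3400, 5.9011, 2.1131, 1.1591]

beam 1: φ=-90°, α=105°
  direction (-0.2588, 0.9659); cell (6,2); t to first gridline: x 2.7046, y 0.1760 (then +3.8637 / +1.0353)
    (6,3) via y @ 0.1760
    (6,4) via y @ 1.2113
    (6,5) via y @ 2.2465  # hit
  → r_1 = 2.2465
beam 2: φ=-45°, α=150°
  direction (-0.8660, 0.5000); cell (6,2); t to first gridline: x 0.8083, y 0.3400 (then +1.1547 / +2.0000)
    (6,3) via y @ 0.3400
    (5,3) via x @ 0.8083
    (4,3) via x @ 1.9630
    (4,4) via y @ 2.3400
    (3,4) via x @ 3.1177
    (2,4) via x @ 4.2724
    (2,5) via y @ 4.3400  # hit
  → r_2 = 4.3400
beam 3: φ=0°, α=195°
  direction (-0.9659, -0.2588); cell (6,2); t to first gridline: x 0.7247, y 3.2069 (then +1.0353 / +3.8637)
    (5,2) via x @ 0.7247
    (4,2) via x @ 1.7600
    (3,2) via x @ 2.7952
    (3,1) via y @ 3.2069
    (2,1) via x @ 3.8305
    (1,1) via x @ 4.8658
    (0,1) via x @ 5.9011  # hit
  → r_3 = 5.9011
beam 4: φ=45°, α=240°
  direction (-0.5000, -0.8660); cell (6,2); t to first gridline: x 1.4000, y 0.9584 (then +2.0000 / +1.1547)
    (6,1) via y @ 0.9584
    (5,1) via x @ 1.4000
    (5,0) via y @ 2.1131  # hit
  → r_4 = 2.1131
beam 5: φ=90°, α=285°
  direction (0.2588, -0.9659); cell (6,2); t to first gridline: x 1.1591, y 0.8593 (then +3.8637 / +1.0353)
    (6,1) via y @ 0.8593
    (7,1) via x @ 1.1591  # hit
  → r_5 = 1.1591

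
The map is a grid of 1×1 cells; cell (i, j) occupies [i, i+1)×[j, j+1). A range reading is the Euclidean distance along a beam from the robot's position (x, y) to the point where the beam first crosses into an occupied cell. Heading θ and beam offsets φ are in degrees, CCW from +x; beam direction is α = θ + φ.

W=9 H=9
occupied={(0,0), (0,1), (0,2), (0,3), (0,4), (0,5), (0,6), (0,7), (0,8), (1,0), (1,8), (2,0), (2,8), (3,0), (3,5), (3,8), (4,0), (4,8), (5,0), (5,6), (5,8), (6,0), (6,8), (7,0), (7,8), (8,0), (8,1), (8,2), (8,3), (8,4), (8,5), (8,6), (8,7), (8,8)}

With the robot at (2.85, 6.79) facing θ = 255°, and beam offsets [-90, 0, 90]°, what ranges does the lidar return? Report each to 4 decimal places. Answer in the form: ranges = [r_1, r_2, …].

ranges = [1.9153, 5.9942, 2.2258]

beam 1: φ=-90°, α=165°
  dir = (cos 165°, sin 165°) = (-0.9659, 0.2588); from cell (2,6)
  next x-line at t=0.8800, next y-line at t=0.8114; Δt_x=1.0353, Δt_y=3.8637
    y: enter (2,7) at t=0.8114
    x: enter (1,7) at t=0.8800
    x: enter (0,7) at t=1.9153 ← occupied
  → r_1 = 1.9153
beam 2: φ=0°, α=255°
  dir = (cos 255°, sin 255°) = (-0.2588, -0.9659); from cell (2,6)
  next x-line at t=3.2841, next y-line at t=0.8179; Δt_x=3.8637, Δt_y=1.0353
    y: enter (2,5) at t=0.8179
    y: enter (2,4) at t=1.8531
    y: enter (2,3) at t=2.8884
    x: enter (1,3) at t=3.2841
    y: enter (1,2) at t=3.9237
    y: enter (1,1) at t=4.9590
    y: enter (1,0) at t=5.9942 ← occupied
  → r_2 = 5.9942
beam 3: φ=90°, α=345°
  dir = (cos 345°, sin 345°) = (0.9659, -0.2588); from cell (2,6)
  next x-line at t=0.1553, next y-line at t=3.0523; Δt_x=1.0353, Δt_y=3.8637
    x: enter (3,6) at t=0.1553
    x: enter (4,6) at t=1.1906
    x: enter (5,6) at t=2.2258 ← occupied
  → r_3 = 2.2258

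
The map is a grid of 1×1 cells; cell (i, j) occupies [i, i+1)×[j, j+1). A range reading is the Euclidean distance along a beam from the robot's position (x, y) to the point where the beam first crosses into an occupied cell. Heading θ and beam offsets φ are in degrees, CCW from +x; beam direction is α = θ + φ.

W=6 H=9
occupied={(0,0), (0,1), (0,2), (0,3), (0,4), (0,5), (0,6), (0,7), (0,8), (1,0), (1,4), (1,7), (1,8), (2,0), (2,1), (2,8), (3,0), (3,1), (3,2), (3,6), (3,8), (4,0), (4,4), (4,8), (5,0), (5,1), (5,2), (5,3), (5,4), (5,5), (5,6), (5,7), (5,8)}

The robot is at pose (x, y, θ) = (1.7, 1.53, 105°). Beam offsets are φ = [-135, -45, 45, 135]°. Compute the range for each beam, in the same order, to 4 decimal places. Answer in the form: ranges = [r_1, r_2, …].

ranges = [0.3464, 6.6000, 0.8083, 0.6120]

beam 1: φ=-135°, α=330°
  dir = (cos 330°, sin 330°) = (0.8660, -0.5000); from cell (1,1)
  next x-line at t=0.3464, next y-line at t=1.0600; Δt_x=1.1547, Δt_y=2.0000
    x: enter (2,1) at t=0.3464 ← occupied
  → r_1 = 0.3464
beam 2: φ=-45°, α=60°
  dir = (cos 60°, sin 60°) = (0.5000, 0.8660); from cell (1,1)
  next x-line at t=0.6000, next y-line at t=0.5427; Δt_x=2.0000, Δt_y=1.1547
    y: enter (1,2) at t=0.5427
    x: enter (2,2) at t=0.6000
    y: enter (2,3) at t=1.6974
    x: enter (3,3) at t=2.6000
    y: enter (3,4) at t=2.8521
    y: enter (3,5) at t=4.0068
    x: enter (4,5) at t=4.6000
    y: enter (4,6) at t=5.1615
    y: enter (4,7) at t=6.3162
    x: enter (5,7) at t=6.6000 ← occupied
  → r_2 = 6.6000
beam 3: φ=45°, α=150°
  dir = (cos 150°, sin 150°) = (-0.8660, 0.5000); from cell (1,1)
  next x-line at t=0.8083, next y-line at t=0.9400; Δt_x=1.1547, Δt_y=2.0000
    x: enter (0,1) at t=0.8083 ← occupied
  → r_3 = 0.8083
beam 4: φ=135°, α=240°
  dir = (cos 240°, sin 240°) = (-0.5000, -0.8660); from cell (1,1)
  next x-line at t=1.4000, next y-line at t=0.6120; Δt_x=2.0000, Δt_y=1.1547
    y: enter (1,0) at t=0.6120 ← occupied
  → r_4 = 0.6120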